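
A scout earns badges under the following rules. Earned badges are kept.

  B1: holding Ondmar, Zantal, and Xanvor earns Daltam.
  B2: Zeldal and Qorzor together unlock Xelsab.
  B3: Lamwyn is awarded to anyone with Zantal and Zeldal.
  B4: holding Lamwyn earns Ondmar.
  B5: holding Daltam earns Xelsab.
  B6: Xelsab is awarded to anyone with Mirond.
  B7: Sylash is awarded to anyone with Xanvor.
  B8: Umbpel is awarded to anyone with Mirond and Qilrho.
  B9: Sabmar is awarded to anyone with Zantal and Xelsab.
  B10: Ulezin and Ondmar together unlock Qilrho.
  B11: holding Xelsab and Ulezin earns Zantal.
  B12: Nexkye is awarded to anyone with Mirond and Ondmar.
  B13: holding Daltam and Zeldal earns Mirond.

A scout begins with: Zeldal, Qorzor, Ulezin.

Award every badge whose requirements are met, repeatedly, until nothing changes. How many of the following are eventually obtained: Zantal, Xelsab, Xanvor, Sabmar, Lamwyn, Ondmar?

With Zeldal and Qorzor, Xelsab is earned (B2).
With Xelsab and Ulezin, Zantal is earned (B11).
With Zantal and Xelsab, Sabmar is earned (B9).
With Zantal and Zeldal, Lamwyn is earned (B3).
With Lamwyn, Ondmar is earned (B4).
Zantal: reached.
Xelsab: reached.
No rule produces Xanvor, and it is not given.
Sabmar: reached.
Lamwyn: reached.
Ondmar: reached.
Reached: Zantal, Xelsab, Sabmar, Lamwyn, and Ondmar — 5 of the 6.

5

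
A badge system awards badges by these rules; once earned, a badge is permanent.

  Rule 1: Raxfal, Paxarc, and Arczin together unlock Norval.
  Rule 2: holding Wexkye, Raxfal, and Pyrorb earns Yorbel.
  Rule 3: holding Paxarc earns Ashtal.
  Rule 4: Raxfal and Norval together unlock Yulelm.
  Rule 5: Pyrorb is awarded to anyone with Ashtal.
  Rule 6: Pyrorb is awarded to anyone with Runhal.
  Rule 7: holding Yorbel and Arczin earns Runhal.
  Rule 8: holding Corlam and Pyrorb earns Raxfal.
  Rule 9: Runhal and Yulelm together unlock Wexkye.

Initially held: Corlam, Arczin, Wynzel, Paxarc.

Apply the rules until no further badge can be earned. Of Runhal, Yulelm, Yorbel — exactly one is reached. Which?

Yulelm

With Paxarc, Ashtal is earned (Rule 3).
With Ashtal, Pyrorb is earned (Rule 5).
With Corlam and Pyrorb, Raxfal is earned (Rule 8).
With Raxfal, Paxarc, and Arczin, Norval is earned (Rule 1).
With Raxfal and Norval, Yulelm is earned (Rule 4).
Runhal would need Yorbel and Arczin (Rule 7), but Yorbel is never earned. Yorbel would need Wexkye, Raxfal, and Pyrorb (Rule 2), but Wexkye is never earned.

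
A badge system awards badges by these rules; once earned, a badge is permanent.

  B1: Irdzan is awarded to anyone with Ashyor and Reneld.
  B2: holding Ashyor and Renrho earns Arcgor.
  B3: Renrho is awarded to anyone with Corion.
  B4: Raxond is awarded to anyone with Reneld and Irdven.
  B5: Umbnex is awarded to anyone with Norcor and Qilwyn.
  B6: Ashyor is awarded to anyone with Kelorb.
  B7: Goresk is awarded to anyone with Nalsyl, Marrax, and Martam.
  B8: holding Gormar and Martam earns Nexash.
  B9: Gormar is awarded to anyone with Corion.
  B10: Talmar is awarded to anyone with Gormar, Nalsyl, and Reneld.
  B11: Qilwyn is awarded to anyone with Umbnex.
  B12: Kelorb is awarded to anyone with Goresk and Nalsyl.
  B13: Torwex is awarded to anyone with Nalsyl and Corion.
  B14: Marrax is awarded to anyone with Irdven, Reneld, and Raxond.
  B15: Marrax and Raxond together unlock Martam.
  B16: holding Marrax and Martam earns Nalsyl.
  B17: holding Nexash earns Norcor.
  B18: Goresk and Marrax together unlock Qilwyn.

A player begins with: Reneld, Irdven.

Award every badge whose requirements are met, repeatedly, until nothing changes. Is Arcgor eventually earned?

Arcgor would need Ashyor and Renrho (B2), but Renrho is never earned.

No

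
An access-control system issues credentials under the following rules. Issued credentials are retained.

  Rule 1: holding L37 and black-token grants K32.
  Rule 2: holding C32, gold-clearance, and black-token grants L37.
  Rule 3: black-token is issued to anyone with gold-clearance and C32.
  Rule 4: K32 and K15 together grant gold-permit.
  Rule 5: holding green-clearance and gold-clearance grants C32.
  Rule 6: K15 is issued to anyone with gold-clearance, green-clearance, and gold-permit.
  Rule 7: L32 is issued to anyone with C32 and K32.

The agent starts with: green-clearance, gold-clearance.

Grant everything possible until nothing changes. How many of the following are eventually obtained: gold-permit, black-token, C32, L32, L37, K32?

5

Holding green-clearance and gold-clearance grants C32 (Rule 5).
Holding gold-clearance and C32 grants black-token (Rule 3).
Holding C32, gold-clearance, and black-token grants L37 (Rule 2).
Holding L37 and black-token grants K32 (Rule 1).
Holding C32 and K32 grants L32 (Rule 7).
gold-permit would need K32 and K15 (Rule 4), but K15 is never granted.
black-token: reached.
C32: reached.
L32: reached.
L37: reached.
K32: reached.
Reached: black-token, C32, L32, L37, and K32 — 5 of the 6.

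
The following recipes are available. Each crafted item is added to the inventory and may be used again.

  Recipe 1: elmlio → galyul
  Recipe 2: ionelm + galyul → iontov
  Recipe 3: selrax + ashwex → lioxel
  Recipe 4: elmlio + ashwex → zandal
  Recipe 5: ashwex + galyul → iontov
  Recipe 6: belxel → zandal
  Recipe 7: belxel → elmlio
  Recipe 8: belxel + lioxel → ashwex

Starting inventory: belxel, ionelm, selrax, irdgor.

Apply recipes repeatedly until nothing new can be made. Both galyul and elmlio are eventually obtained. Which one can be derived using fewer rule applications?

elmlio: Using Recipe 7, belxel makes elmlio. [1 rule application]
galyul: belxel → elmlio (Recipe 7). Using Recipe 1, elmlio makes galyul. [2 rule applications]
elmlio needs fewer.

elmlio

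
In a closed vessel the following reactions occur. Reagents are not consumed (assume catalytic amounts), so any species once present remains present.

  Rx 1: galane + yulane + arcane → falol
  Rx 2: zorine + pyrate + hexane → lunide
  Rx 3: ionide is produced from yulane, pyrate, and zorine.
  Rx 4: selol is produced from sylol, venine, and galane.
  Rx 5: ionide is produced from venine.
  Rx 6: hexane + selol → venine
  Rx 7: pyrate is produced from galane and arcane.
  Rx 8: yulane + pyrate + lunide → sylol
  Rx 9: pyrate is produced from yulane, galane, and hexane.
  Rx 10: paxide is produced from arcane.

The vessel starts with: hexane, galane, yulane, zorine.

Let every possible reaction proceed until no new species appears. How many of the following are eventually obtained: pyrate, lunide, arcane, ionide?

3

yulane, galane, and hexane present → pyrate forms (Rx 9).
yulane, pyrate, and zorine present → ionide forms (Rx 3).
zorine, pyrate, and hexane present → lunide forms (Rx 2).
pyrate: reached.
lunide: reached.
No rule produces arcane, and it is not given.
ionide: reached.
Reached: pyrate, lunide, and ionide — 3 of the 4.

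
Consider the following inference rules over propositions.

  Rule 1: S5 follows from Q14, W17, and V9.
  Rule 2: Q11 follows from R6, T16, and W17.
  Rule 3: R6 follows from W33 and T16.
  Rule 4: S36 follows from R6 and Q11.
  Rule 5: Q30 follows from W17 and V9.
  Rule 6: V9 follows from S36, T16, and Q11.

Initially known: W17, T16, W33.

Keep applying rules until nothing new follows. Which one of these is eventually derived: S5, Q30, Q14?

From W33 and T16, Rule 3 gives R6.
From R6, T16, and W17, Rule 2 gives Q11.
R6 and Q11 hold, so S36 follows (Rule 4).
S36, T16, and Q11 hold, so V9 follows (Rule 6).
W17 and V9 hold, so Q30 follows (Rule 5).
No rule produces Q14, and it is not given. S5 would need Q14, W17, and V9 (Rule 1), but Q14 is never established.

Q30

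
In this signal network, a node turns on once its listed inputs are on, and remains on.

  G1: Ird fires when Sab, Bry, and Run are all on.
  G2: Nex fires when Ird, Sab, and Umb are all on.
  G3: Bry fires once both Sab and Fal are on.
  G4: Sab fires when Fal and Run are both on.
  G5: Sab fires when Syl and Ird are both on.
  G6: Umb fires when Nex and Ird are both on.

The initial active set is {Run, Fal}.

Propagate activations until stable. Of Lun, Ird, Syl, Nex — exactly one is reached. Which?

Ird

G4: Fal and Run on → Sab on.
G3: Sab and Fal on → Bry on.
Sab, Bry, and Run are on, so Ird fires (G1).
No rule produces Lun, and it is not given. Nex would need Ird, Sab, and Umb (G2), but Umb never turns on. No rule produces Syl, and it is not given.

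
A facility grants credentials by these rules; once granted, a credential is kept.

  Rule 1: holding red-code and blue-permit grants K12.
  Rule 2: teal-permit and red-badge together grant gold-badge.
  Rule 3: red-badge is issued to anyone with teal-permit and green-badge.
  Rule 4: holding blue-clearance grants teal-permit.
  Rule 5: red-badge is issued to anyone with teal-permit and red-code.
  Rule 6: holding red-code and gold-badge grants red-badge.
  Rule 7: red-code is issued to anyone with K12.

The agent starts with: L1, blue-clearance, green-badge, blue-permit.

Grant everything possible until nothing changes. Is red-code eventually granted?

No

red-code would need K12 (Rule 7), but K12 is never granted.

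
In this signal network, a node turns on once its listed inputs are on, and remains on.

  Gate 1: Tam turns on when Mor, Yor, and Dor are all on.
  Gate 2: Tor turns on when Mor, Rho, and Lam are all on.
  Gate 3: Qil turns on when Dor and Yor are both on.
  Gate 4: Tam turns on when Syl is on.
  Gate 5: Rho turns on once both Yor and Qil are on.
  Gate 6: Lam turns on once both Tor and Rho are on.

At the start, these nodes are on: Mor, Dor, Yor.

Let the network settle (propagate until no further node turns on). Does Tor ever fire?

No

Tor would need Mor, Rho, and Lam (Gate 2), but Lam never turns on.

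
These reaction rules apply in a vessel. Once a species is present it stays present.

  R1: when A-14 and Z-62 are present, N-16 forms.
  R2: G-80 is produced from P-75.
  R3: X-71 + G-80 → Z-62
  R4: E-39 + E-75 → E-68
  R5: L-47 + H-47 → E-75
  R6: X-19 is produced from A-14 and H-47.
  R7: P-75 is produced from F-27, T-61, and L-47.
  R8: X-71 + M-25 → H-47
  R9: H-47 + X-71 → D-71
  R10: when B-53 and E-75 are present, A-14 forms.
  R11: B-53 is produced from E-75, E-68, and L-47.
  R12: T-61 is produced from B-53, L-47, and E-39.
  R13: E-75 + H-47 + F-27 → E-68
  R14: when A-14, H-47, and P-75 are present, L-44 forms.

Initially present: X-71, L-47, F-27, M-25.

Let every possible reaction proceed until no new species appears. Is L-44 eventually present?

No

L-44 would need A-14, H-47, and P-75 (R14), but P-75 never forms.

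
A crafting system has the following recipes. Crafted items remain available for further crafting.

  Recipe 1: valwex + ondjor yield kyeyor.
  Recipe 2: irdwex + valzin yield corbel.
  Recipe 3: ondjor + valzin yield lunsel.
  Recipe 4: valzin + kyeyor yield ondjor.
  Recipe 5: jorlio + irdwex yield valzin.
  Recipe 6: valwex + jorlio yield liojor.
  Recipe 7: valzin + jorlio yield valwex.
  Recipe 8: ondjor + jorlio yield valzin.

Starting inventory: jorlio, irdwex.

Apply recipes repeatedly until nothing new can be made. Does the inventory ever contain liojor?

Yes

jorlio + irdwex → valzin (Recipe 5).
valzin + jorlio → valwex (Recipe 7).
valwex + jorlio → liojor (Recipe 6).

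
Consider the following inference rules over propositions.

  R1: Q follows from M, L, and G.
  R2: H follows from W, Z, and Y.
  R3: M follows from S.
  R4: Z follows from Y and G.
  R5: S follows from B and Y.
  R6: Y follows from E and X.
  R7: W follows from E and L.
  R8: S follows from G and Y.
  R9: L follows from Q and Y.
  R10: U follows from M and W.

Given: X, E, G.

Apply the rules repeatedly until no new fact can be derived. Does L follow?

L would need Q and Y (R9), but Q is never established.

No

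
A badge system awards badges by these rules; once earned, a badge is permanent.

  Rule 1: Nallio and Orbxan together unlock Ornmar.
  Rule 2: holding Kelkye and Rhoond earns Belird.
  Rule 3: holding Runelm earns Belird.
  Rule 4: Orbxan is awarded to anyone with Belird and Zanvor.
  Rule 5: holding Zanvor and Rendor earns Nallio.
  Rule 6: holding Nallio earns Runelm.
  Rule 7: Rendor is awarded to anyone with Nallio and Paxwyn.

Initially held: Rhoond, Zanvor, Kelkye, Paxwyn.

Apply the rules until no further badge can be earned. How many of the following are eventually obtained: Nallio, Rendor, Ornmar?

Nallio would need Zanvor and Rendor (Rule 5), but Rendor is never earned.
Rendor would need Nallio and Paxwyn (Rule 7), but Nallio is never earned.
Ornmar would need Nallio and Orbxan (Rule 1), but Nallio is never earned.
None of the 3 are reached.

0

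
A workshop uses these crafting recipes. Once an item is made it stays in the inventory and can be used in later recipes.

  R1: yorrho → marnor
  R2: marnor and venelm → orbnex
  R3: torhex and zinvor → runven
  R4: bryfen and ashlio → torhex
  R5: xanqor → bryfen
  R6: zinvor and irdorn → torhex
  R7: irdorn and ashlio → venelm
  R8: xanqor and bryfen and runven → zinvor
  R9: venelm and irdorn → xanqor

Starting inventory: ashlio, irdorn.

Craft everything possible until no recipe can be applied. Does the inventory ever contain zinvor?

No

zinvor would need xanqor, bryfen, and runven (R8), but runven is never obtained.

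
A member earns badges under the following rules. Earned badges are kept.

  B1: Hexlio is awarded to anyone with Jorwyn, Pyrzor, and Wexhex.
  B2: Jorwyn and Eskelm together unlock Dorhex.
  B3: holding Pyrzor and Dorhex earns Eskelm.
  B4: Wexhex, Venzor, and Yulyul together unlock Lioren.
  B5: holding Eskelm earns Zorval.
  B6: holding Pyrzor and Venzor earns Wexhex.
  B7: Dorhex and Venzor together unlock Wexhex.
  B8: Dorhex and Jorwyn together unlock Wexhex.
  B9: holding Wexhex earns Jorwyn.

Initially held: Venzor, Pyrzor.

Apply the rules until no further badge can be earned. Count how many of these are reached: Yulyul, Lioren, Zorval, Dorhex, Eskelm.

0

No rule produces Yulyul, and it is not given.
Lioren would need Wexhex, Venzor, and Yulyul (B4), but Yulyul is never earned.
Zorval would need Eskelm (B5), but Eskelm is never earned.
Dorhex would need Jorwyn and Eskelm (B2), but Eskelm is never earned.
Eskelm would need Pyrzor and Dorhex (B3), but Dorhex is never earned.
None of the 5 are reached.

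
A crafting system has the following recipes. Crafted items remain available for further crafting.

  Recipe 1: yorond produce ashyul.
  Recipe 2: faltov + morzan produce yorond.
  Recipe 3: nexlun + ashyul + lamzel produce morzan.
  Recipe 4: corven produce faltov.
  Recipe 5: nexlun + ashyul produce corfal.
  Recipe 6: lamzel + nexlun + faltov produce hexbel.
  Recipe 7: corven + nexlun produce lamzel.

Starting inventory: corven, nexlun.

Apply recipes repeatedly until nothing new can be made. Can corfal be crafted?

No

corfal would need nexlun and ashyul (Recipe 5), but ashyul is never obtained.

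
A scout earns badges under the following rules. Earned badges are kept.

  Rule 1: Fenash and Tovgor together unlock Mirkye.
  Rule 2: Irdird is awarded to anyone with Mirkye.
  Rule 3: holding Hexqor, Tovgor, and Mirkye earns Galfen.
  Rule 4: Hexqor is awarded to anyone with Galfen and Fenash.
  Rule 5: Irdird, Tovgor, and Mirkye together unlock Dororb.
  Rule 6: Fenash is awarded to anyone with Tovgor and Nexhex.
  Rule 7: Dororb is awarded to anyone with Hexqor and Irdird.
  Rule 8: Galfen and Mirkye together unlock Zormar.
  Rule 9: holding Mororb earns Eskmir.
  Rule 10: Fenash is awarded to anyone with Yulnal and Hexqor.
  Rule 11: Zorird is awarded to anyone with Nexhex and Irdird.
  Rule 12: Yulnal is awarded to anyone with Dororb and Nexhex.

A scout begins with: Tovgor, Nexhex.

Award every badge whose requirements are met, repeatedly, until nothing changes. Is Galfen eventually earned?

No

Galfen would need Hexqor, Tovgor, and Mirkye (Rule 3), but Hexqor is never earned.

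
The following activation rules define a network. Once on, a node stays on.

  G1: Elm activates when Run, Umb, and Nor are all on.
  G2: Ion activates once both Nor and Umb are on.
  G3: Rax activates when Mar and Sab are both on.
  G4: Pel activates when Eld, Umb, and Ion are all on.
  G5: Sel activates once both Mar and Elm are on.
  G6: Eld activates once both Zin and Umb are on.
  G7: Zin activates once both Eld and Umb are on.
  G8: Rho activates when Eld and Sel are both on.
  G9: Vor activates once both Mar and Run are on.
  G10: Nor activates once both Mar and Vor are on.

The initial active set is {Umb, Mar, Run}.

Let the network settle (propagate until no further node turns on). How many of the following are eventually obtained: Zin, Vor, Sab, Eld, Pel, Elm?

G9: Mar and Run on → Vor on.
Mar and Vor are on, so Nor activates (G10).
G1: Run, Umb, and Nor on → Elm on.
Zin would need Eld and Umb (G7), but Eld never turns on.
Vor: reached.
No rule produces Sab, and it is not given.
Eld would need Zin and Umb (G6), but Zin never turns on.
Pel would need Eld, Umb, and Ion (G4), but Eld never turns on.
Elm: reached.
Reached: Vor and Elm — 2 of the 6.

2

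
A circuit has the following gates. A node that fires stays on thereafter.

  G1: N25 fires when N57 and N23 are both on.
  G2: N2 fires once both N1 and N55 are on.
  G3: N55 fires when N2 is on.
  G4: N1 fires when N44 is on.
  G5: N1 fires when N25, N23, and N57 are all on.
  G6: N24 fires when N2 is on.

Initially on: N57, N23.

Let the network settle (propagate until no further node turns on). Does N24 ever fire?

N24 would need N2 (G6), but N2 never turns on.

No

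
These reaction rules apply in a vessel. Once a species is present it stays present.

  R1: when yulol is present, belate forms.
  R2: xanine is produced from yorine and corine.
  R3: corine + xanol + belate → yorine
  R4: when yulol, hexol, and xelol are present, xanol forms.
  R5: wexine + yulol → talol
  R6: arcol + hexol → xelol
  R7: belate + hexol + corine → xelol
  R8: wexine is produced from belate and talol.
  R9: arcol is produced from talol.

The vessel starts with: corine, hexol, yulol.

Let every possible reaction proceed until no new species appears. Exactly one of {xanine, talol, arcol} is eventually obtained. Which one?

xanine

yulol present → belate forms (R1).
belate, hexol, and corine present → xelol forms (R7).
yulol, hexol, and xelol present → xanol forms (R4).
corine, xanol, and belate present → yorine forms (R3).
yorine and corine present → xanine forms (R2).
arcol would need talol (R9), but talol never forms. talol would need wexine and yulol (R5), but wexine never forms.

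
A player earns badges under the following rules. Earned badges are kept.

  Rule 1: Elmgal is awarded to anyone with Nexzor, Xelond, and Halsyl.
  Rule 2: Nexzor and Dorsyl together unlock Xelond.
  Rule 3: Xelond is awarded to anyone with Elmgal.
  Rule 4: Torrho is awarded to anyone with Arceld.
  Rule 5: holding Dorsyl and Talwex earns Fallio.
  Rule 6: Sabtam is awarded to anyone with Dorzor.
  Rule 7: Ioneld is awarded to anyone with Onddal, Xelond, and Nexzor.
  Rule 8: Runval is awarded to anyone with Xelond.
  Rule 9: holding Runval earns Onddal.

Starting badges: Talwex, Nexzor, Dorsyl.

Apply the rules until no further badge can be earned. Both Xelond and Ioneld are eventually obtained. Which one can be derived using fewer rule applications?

Xelond: With Nexzor and Dorsyl, Xelond is earned (Rule 2). [1 rule application]
Ioneld: With Nexzor and Dorsyl, Xelond is earned (Rule 2). With Xelond, Runval is earned (Rule 8). With Runval, Onddal is earned (Rule 9). With Onddal, Xelond, and Nexzor, Ioneld is earned (Rule 7). [4 rule applications]
Xelond needs fewer.

Xelond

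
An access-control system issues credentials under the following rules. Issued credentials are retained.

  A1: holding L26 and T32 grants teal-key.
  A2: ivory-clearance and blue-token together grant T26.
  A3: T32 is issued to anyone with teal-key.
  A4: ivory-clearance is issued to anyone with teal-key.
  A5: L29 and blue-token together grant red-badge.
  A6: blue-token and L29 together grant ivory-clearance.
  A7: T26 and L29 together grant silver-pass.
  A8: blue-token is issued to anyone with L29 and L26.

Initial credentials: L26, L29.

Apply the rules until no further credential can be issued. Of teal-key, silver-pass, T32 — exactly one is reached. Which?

Holding L29 and L26 grants blue-token (A8).
Holding blue-token and L29 grants ivory-clearance (A6).
Holding ivory-clearance and blue-token grants T26 (A2).
Holding T26 and L29 grants silver-pass (A7).
teal-key would need L26 and T32 (A1), but T32 is never granted. T32 would need teal-key (A3), but teal-key is never granted.

silver-pass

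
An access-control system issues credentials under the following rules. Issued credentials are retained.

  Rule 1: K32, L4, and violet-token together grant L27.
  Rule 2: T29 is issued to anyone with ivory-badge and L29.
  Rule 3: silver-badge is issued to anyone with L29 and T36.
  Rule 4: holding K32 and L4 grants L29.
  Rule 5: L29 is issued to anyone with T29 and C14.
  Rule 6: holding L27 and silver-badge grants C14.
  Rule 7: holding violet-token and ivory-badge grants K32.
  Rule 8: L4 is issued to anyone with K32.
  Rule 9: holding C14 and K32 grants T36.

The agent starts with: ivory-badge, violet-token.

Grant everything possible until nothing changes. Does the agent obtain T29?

Holding violet-token and ivory-badge grants K32 (Rule 7).
Holding K32 grants L4 (Rule 8).
Holding K32 and L4 grants L29 (Rule 4).
Holding ivory-badge and L29 grants T29 (Rule 2).

Yes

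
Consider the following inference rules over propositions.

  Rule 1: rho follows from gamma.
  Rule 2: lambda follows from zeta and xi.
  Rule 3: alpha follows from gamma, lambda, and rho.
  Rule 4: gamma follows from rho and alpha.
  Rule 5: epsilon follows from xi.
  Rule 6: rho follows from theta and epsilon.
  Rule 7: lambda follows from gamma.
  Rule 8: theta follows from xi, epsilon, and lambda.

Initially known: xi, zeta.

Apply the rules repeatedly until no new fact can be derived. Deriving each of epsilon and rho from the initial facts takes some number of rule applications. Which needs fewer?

epsilon: xi holds, so epsilon follows (Rule 5). [1 rule application]
rho: From zeta and xi, Rule 2 gives lambda. From xi, Rule 5 gives epsilon. From xi, epsilon, and lambda, Rule 8 gives theta. From theta and epsilon, Rule 6 gives rho. [4 rule applications]
epsilon needs fewer.

epsilon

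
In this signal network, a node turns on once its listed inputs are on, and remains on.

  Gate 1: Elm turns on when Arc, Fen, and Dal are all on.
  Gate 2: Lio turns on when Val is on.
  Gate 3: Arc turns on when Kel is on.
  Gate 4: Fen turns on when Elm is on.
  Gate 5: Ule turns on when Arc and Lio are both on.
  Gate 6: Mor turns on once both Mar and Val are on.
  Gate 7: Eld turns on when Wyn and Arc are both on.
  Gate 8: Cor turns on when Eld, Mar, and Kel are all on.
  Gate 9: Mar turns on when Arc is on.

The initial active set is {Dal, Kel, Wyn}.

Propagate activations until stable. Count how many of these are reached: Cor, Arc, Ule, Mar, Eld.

Kel is on, so Arc turns on (Gate 3).
Gate 7: Wyn and Arc on → Eld on.
Arc is on, so Mar turns on (Gate 9).
Gate 8: Eld, Mar, and Kel on → Cor on.
Cor: reached.
Arc: reached.
Ule would need Arc and Lio (Gate 5), but Lio never turns on.
Mar: reached.
Eld: reached.
Reached: Cor, Arc, Mar, and Eld — 4 of the 5.

4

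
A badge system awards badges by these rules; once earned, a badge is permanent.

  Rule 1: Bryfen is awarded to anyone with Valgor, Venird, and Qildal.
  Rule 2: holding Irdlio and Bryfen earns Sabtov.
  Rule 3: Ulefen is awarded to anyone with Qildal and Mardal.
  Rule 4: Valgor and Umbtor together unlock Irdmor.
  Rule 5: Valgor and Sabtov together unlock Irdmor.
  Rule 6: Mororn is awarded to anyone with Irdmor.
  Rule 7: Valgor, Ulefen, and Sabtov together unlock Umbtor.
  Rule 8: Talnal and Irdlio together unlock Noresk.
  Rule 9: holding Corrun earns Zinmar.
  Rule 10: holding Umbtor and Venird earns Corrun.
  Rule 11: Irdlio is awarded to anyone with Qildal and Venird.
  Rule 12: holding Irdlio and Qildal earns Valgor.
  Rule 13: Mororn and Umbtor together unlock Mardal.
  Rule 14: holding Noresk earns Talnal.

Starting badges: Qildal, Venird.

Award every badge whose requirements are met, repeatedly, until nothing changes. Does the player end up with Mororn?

Yes

With Qildal and Venird, Irdlio is earned (Rule 11).
With Irdlio and Qildal, Valgor is earned (Rule 12).
With Valgor, Venird, and Qildal, Bryfen is earned (Rule 1).
With Irdlio and Bryfen, Sabtov is earned (Rule 2).
With Valgor and Sabtov, Irdmor is earned (Rule 5).
With Irdmor, Mororn is earned (Rule 6).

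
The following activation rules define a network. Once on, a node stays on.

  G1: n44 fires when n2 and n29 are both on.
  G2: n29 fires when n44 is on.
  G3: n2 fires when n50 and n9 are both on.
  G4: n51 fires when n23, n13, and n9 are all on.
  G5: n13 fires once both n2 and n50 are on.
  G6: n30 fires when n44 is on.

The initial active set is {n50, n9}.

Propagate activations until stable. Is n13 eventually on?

G3: n50 and n9 on → n2 on.
G5: n2 and n50 on → n13 on.

Yes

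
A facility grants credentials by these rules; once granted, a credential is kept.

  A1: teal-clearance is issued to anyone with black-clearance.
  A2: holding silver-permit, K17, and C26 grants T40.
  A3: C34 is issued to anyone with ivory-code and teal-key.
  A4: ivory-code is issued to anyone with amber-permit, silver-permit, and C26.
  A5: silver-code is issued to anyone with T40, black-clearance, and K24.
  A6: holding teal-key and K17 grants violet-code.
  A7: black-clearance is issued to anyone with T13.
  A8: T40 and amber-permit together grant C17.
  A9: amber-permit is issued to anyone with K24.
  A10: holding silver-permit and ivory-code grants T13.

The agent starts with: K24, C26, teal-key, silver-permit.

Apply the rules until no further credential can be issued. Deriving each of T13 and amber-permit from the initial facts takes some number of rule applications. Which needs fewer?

amber-permit: Holding K24 grants amber-permit (A9). [1 rule application]
T13: Holding K24 grants amber-permit (A9). Holding amber-permit, silver-permit, and C26 grants ivory-code (A4). Holding silver-permit and ivory-code grants T13 (A10). [3 rule applications]
amber-permit needs fewer.

amber-permit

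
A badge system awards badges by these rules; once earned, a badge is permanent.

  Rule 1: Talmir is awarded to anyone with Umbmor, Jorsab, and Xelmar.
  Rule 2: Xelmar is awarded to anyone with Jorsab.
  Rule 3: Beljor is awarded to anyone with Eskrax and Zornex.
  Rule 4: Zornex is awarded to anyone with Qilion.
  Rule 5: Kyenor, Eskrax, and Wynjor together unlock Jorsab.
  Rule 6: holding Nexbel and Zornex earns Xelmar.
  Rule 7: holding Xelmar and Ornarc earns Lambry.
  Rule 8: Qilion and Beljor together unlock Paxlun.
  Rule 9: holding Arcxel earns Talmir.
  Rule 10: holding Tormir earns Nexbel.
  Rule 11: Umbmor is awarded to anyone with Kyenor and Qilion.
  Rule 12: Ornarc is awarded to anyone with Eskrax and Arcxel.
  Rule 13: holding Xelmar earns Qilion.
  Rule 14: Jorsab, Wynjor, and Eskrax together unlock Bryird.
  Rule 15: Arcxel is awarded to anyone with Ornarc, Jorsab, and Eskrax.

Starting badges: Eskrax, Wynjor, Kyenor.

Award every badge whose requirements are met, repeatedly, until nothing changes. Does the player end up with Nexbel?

No

Nexbel would need Tormir (Rule 10), but Tormir is never earned.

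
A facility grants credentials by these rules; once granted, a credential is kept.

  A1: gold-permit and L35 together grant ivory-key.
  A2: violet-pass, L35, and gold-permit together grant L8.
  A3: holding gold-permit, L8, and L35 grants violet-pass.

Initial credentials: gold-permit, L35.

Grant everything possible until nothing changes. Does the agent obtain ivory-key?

Yes

Holding gold-permit and L35 grants ivory-key (A1).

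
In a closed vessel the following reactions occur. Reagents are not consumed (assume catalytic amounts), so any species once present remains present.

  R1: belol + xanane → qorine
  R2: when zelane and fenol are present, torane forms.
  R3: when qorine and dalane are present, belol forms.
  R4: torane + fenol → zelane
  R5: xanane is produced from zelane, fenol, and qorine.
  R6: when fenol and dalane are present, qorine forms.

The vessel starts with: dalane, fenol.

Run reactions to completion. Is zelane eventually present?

No

zelane would need torane and fenol (R4), but torane never forms.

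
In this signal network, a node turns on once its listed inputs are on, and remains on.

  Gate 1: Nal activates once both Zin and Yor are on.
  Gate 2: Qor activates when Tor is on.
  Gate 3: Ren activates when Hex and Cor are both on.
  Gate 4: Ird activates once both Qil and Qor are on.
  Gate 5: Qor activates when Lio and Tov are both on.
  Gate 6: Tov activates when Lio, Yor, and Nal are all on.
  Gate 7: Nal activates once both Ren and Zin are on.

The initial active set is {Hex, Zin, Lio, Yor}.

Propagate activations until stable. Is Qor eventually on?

Yes

Zin and Yor are on, so Nal activates (Gate 1).
Lio, Yor, and Nal are on, so Tov activates (Gate 6).
Lio and Tov are on, so Qor activates (Gate 5).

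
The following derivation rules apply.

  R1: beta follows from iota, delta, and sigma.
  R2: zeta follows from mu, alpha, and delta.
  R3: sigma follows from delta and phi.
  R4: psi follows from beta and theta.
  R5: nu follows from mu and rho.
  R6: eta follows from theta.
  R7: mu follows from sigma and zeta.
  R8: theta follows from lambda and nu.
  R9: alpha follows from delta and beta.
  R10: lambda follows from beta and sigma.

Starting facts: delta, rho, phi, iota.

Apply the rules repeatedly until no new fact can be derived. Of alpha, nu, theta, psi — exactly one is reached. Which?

delta and phi hold, so sigma follows (R3).
iota, delta, and sigma hold, so beta follows (R1).
From delta and beta, R9 gives alpha.
theta would need lambda and nu (R8), but nu is never established. nu would need mu and rho (R5), but mu is never established. psi would need beta and theta (R4), but theta is never established.

alpha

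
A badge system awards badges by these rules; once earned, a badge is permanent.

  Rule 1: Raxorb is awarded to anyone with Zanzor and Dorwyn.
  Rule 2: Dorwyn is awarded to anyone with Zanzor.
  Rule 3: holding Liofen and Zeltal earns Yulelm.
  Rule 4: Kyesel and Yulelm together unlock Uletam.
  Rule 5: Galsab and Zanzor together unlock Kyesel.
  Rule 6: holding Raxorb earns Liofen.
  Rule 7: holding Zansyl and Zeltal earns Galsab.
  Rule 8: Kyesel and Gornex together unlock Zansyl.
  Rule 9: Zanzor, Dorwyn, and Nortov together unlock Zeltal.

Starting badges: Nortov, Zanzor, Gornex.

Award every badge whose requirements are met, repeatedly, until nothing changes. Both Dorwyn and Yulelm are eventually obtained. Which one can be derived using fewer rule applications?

Dorwyn: With Zanzor, Dorwyn is earned (Rule 2). [1 rule application]
Yulelm: With Zanzor, Dorwyn is earned (Rule 2). With Zanzor, Dorwyn, and Nortov, Zeltal is earned (Rule 9). With Zanzor and Dorwyn, Raxorb is earned (Rule 1). With Raxorb, Liofen is earned (Rule 6). With Liofen and Zeltal, Yulelm is earned (Rule 3). [5 rule applications]
Dorwyn needs fewer.

Dorwyn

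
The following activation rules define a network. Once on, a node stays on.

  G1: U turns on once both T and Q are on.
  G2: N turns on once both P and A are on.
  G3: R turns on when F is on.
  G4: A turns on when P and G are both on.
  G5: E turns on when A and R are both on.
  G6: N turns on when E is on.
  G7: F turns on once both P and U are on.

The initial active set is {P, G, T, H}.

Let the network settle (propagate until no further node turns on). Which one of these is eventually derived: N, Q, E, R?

N

P and G are on, so A turns on (G4).
G2: P and A on → N on.
No rule produces Q, and it is not given. E would need A and R (G5), but R never turns on. R would need F (G3), but F never turns on.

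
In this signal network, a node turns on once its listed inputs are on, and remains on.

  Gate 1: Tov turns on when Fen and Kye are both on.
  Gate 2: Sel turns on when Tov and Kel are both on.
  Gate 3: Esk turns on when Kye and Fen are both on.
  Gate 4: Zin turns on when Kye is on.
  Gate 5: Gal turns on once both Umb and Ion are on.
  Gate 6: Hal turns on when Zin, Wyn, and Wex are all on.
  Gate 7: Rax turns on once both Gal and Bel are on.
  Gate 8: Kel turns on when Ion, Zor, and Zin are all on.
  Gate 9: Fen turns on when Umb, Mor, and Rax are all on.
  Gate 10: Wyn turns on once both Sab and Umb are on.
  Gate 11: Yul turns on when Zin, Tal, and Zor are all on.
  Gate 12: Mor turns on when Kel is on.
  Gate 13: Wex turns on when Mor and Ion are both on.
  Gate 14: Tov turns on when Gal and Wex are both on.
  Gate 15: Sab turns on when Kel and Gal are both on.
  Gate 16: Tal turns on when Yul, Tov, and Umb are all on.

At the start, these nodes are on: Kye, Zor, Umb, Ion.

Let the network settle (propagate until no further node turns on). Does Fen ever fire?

No

Fen would need Umb, Mor, and Rax (Gate 9), but Rax never turns on.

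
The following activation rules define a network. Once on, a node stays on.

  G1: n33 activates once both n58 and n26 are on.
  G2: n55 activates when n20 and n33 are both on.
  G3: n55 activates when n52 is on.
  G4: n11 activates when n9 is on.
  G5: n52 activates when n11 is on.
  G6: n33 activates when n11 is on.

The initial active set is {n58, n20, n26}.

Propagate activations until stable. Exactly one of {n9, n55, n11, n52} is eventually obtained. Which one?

n58 and n26 are on, so n33 activates (G1).
G2: n20 and n33 on → n55 on.
n52 would need n11 (G5), but n11 never turns on. n11 would need n9 (G4), but n9 never turns on. No rule produces n9, and it is not given.

n55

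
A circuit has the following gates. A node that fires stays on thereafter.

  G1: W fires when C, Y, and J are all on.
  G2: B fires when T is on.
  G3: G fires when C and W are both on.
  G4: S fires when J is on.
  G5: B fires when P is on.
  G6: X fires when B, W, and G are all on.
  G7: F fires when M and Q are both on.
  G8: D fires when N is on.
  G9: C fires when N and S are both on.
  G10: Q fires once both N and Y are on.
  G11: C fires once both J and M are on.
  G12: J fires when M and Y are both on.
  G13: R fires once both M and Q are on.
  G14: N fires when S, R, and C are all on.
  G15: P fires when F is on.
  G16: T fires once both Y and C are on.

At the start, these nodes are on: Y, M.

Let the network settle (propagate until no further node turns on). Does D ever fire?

D would need N (G8), but N never turns on.

No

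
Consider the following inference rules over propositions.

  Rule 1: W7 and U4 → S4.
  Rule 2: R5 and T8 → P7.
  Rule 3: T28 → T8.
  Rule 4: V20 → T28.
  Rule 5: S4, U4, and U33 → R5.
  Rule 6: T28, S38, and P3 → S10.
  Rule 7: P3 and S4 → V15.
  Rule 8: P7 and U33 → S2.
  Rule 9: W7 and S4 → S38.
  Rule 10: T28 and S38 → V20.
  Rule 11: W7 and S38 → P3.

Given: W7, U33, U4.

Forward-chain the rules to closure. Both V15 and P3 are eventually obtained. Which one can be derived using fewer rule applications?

P3

P3: From W7 and U4, Rule 1 gives S4. From W7 and S4, Rule 9 gives S38. From W7 and S38, Rule 11 gives P3. [3 rule applications]
V15: From W7 and U4, Rule 1 gives S4. From W7 and S4, Rule 9 gives S38. W7 and S38 hold, so P3 follows (Rule 11). From P3 and S4, Rule 7 gives V15. [4 rule applications]
P3 needs fewer.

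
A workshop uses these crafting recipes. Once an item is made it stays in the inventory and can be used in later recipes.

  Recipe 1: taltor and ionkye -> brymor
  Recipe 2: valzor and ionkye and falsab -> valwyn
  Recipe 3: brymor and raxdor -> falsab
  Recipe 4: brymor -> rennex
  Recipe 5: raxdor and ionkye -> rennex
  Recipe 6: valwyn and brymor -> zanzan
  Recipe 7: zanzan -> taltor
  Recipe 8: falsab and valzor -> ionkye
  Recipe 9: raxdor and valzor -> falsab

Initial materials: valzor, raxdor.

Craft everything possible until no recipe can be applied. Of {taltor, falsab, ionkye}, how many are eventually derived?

raxdor and valzor -> falsab (Recipe 9).
falsab and valzor -> ionkye (Recipe 8).
taltor would need zanzan (Recipe 7), but zanzan is never obtained.
falsab: reached.
ionkye: reached.
Reached: falsab and ionkye — 2 of the 3.

2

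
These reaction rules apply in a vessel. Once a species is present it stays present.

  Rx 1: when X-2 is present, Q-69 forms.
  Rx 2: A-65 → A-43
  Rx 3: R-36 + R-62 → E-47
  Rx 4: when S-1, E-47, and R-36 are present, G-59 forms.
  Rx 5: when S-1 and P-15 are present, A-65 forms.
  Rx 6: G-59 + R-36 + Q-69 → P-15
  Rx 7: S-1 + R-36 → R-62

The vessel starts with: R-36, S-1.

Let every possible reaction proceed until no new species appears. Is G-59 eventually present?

Yes

S-1 and R-36 present → R-62 forms (Rx 7).
R-36 and R-62 present → E-47 forms (Rx 3).
S-1, E-47, and R-36 present → G-59 forms (Rx 4).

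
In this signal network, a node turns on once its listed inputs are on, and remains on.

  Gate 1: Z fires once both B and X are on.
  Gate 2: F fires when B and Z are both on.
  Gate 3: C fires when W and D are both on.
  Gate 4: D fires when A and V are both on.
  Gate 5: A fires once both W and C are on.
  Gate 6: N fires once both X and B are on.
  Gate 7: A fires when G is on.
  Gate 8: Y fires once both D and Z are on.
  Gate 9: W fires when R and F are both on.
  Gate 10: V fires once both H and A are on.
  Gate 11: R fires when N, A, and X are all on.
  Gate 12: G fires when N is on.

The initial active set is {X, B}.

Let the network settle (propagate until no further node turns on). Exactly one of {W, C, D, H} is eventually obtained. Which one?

Gate 6: X and B on → N on.
B and X are on, so Z fires (Gate 1).
N is on, so G fires (Gate 12).
B and Z are on, so F fires (Gate 2).
G is on, so A fires (Gate 7).
N, A, and X are on, so R fires (Gate 11).
Gate 9: R and F on → W on.
D would need A and V (Gate 4), but V never turns on. No rule produces H, and it is not given. C would need W and D (Gate 3), but D never turns on.

W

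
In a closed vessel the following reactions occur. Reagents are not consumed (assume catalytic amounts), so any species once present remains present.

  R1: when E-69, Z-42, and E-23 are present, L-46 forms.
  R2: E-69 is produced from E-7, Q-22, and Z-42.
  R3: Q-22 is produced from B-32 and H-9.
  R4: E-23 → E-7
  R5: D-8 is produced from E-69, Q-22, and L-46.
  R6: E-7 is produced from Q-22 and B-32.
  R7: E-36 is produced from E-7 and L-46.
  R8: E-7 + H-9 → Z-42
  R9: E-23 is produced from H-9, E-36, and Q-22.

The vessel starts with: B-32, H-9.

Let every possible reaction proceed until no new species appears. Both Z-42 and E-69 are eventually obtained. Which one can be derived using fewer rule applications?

Z-42: B-32 and H-9 present → Q-22 forms (R3). Q-22 and B-32 present → E-7 forms (R6). E-7 and H-9 present → Z-42 forms (R8). [3 rule applications]
E-69: B-32 and H-9 present → Q-22 forms (R3). Q-22 and B-32 present → E-7 forms (R6). E-7 and H-9 present → Z-42 forms (R8). E-7, Q-22, and Z-42 present → E-69 forms (R2). [4 rule applications]
Z-42 needs fewer.

Z-42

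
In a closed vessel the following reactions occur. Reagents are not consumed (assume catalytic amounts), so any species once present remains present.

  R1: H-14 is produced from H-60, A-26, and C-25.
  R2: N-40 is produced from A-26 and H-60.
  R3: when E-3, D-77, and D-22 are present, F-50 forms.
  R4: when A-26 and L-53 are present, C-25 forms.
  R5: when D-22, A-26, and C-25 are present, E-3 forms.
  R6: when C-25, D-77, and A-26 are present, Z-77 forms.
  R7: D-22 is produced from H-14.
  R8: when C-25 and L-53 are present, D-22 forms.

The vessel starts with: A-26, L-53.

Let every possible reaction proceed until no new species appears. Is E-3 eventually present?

Yes

A-26 and L-53 present → C-25 forms (R4).
C-25 and L-53 present → D-22 forms (R8).
D-22, A-26, and C-25 present → E-3 forms (R5).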